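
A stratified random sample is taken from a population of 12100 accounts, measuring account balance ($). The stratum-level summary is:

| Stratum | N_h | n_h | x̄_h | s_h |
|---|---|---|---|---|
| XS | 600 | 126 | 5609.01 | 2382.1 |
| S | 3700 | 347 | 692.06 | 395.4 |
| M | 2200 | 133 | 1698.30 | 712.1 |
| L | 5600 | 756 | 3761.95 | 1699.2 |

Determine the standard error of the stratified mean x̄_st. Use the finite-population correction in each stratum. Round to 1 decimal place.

SE(x̄_st) ≈ 30.8

V̂(x̄_st) = Σ W_h² (1 − n_h/N_h) s_h²/n_h, with W_h = N_h/N and N = 12100:
  stratum XS: (600/12100)²·(1 − 126/600)·2382.1²/126 = 87.4799
  stratum S: (3700/12100)²·(1 − 347/3700)·395.4²/347 = 38.1776
  stratum M: (2200/12100)²·(1 − 133/2200)·712.1²/133 = 118.419
  stratum L: (5600/12100)²·(1 − 756/5600)·1699.2²/756 = 707.601
V̂(x̄_st) = 951.678
SE(x̄_st) = √951.678 = 30.8493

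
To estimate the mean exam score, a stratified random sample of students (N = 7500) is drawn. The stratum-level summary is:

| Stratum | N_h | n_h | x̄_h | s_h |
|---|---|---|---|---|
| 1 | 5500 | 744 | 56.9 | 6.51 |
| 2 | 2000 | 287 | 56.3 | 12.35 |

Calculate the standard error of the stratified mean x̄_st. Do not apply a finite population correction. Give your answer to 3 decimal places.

V̂(x̄_st) = Σ W_h² s_h²/n_h, with W_h = N_h/N and N = 7500:
  stratum 1: (5500/7500)²·6.51²/744 = 0.0306332
  stratum 2: (2000/7500)²·12.35²/287 = 0.0377911
V̂(x̄_st) = 0.0684243
SE(x̄_st) = √0.0684243 = 0.26158

SE(x̄_st) ≈ 0.262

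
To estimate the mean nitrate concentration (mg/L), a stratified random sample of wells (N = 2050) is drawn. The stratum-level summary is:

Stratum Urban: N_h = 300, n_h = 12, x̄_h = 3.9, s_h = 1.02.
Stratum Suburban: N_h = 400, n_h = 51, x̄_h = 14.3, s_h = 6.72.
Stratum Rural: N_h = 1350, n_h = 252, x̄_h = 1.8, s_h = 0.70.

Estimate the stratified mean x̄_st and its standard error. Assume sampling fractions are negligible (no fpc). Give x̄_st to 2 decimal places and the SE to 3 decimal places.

x̄_st ≈ 4.55, SE ≈ 0.191

x̄_st = Σ W_h x̄_h = (300·3.9 + 400·14.3 + 1350·1.8)/2050 = 4.54634
V̂(x̄_st) = Σ W_h² s_h²/n_h, with W_h = N_h/N and N = 2050:
  stratum Urban: (300/2050)²·1.02²/12 = 0.00185675
  stratum Suburban: (400/2050)²·6.72²/51 = 0.0337117
  stratum Rural: (1350/2050)²·0.70²/252 = 0.000843248
V̂(x̄_st) = 0.0364117
SE(x̄_st) = √0.0364117 = 0.190818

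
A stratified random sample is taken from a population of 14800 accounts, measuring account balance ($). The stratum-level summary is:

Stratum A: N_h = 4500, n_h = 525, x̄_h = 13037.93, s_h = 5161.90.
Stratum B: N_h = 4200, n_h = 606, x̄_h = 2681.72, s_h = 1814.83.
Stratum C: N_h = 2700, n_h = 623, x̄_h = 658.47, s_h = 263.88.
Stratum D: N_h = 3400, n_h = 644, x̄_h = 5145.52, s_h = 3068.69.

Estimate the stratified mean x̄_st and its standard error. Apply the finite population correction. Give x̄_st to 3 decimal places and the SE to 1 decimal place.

x̄_st = Σ W_h x̄_h = (4500·13037.93 + 4200·2681.72 + 2700·658.47 + 3400·5145.52)/14800 = 6027.46932
V̂(x̄_st) = Σ W_h² (1 − n_h/N_h) s_h²/n_h, with W_h = N_h/N and N = 14800:
  stratum A: (4500/14800)²·(1 − 525/4500)·5161.90²/525 = 4144.63
  stratum B: (4200/14800)²·(1 − 606/4200)·1814.83²/606 = 374.544
  stratum C: (2700/14800)²·(1 − 623/2700)·263.88²/623 = 2.86155
  stratum D: (3400/14800)²·(1 − 644/3400)·3068.69²/644 = 625.54
V̂(x̄_st) = 5147.58
SE(x̄_st) = √5147.58 = 71.7466

x̄_st ≈ 6027.469, SE ≈ 71.7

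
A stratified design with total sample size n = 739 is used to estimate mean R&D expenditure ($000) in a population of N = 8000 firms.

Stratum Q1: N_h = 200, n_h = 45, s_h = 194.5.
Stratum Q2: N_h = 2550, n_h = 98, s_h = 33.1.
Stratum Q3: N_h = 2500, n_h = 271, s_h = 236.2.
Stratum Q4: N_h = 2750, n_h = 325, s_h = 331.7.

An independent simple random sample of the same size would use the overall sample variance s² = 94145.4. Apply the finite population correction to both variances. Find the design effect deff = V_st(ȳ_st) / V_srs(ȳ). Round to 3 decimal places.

V̂(ȳ_st) = Σ W_h² (1 − n_h/N_h) s_h²/n_h, with W_h = N_h/N and N = 8000:
  stratum Q1: (200/8000)²·(1 − 45/200)·194.5²/45 = 0.407201
  stratum Q2: (2550/8000)²·(1 − 98/2550)·33.1²/98 = 1.09222
  stratum Q3: (2500/8000)²·(1 − 271/2500)·236.2²/271 = 17.9251
  stratum Q4: (2750/8000)²·(1 − 325/2750)·331.7²/325 = 35.2754
V_st = 54.6999
V_srs = (1 − 739/8000)·94145.4/739 = 115.627
deff = V_st / V_srs = 54.6999/115.627 = 0.4731

deff ≈ 0.473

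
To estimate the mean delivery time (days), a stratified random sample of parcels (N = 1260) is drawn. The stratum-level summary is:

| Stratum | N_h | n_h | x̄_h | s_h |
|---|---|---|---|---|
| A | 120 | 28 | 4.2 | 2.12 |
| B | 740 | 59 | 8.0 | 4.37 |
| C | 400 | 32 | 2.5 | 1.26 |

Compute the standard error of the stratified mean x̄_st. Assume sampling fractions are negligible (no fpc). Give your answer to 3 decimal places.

V̂(x̄_st) = Σ W_h² s_h²/n_h, with W_h = N_h/N and N = 1260:
  stratum A: (120/1260)²·2.12²/28 = 0.00145591
  stratum B: (740/1260)²·4.37²/59 = 0.111643
  stratum C: (400/1260)²·1.26²/32 = 0.005
V̂(x̄_st) = 0.118099
SE(x̄_st) = √0.118099 = 0.343656

SE(x̄_st) ≈ 0.344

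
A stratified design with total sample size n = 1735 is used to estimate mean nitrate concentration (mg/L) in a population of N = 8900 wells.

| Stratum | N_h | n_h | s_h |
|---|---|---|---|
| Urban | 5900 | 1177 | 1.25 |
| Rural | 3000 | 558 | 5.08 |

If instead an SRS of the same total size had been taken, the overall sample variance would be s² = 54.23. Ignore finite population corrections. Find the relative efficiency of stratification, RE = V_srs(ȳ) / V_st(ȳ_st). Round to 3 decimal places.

V̂(ȳ_st) = Σ W_h² s_h²/n_h, with W_h = N_h/N and N = 8900:
  stratum Urban: (5900/8900)²·1.25²/1177 = 0.000583402
  stratum Rural: (3000/8900)²·5.08²/558 = 0.00525479
V_st = 0.0058382
V_srs = s²/n = 54.23/1735 = 0.0312565
Relative efficiency = V_srs / V_st = 0.0312565/0.0058382 = 5.3538

RE ≈ 5.354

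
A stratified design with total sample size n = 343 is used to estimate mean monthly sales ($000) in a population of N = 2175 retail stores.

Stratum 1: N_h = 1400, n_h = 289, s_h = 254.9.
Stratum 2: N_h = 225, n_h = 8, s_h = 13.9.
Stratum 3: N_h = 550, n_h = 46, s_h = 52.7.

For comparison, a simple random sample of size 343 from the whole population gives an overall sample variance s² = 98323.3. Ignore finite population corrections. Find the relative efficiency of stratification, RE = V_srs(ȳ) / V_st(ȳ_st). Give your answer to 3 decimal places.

RE ≈ 2.947

V̂(ȳ_st) = Σ W_h² s_h²/n_h, with W_h = N_h/N and N = 2175:
  stratum 1: (1400/2175)²·254.9²/289 = 93.1493
  stratum 2: (225/2175)²·13.9²/8 = 0.258456
  stratum 3: (550/2175)²·52.7²/46 = 3.86074
V_st = 97.2684
V_srs = s²/n = 98323.3/343 = 286.657
Relative efficiency = V_srs / V_st = 286.657/97.2684 = 2.9471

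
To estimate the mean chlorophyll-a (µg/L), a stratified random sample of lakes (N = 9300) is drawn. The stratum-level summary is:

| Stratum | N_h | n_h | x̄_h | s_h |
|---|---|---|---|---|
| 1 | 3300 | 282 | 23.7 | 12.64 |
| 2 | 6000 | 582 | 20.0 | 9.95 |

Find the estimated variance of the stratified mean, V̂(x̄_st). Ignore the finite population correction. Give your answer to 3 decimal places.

V̂(x̄_st) ≈ 0.142

V̂(x̄_st) = Σ W_h² s_h²/n_h, with W_h = N_h/N and N = 9300:
  stratum 1: (3300/9300)²·12.64²/282 = 0.0713357
  stratum 2: (6000/9300)²·9.95²/582 = 0.0708043
V̂(x̄_st) = 0.14214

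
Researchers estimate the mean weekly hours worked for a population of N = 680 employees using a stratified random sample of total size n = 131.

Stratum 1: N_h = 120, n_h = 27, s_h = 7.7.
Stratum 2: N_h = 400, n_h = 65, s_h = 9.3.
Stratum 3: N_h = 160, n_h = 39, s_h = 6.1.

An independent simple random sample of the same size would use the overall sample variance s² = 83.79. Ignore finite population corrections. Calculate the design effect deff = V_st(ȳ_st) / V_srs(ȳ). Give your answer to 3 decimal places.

V̂(ȳ_st) = Σ W_h² s_h²/n_h, with W_h = N_h/N and N = 680:
  stratum 1: (120/680)²·7.7²/27 = 0.0683852
  stratum 2: (400/680)²·9.3²/65 = 0.460421
  stratum 3: (160/680)²·6.1²/39 = 0.0528223
V_st = 0.581628
V_srs = s²/n = 83.79/131 = 0.639618
deff = V_st / V_srs = 0.581628/0.639618 = 0.9093

deff ≈ 0.909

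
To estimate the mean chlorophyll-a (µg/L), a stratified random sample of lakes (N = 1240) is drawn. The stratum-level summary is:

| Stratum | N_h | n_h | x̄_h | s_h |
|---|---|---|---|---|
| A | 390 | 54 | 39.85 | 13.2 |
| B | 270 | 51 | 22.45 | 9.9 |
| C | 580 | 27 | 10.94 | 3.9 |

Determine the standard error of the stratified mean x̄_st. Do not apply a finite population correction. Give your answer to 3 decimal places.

SE(x̄_st) ≈ 0.730

V̂(x̄_st) = Σ W_h² s_h²/n_h, with W_h = N_h/N and N = 1240:
  stratum A: (390/1240)²·13.2²/54 = 0.319183
  stratum B: (270/1240)²·9.9²/51 = 0.0911138
  stratum C: (580/1240)²·3.9²/27 = 0.123247
V̂(x̄_st) = 0.533544
SE(x̄_st) = √0.533544 = 0.730441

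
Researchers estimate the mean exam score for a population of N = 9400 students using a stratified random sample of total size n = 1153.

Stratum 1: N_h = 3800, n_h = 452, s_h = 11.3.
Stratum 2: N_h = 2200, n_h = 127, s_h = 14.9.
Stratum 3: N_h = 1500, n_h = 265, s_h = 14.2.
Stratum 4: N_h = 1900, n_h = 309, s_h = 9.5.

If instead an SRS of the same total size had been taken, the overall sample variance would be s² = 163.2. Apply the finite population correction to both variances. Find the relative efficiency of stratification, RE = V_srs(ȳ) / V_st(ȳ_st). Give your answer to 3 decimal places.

RE ≈ 0.792

V̂(ȳ_st) = Σ W_h² (1 − n_h/N_h) s_h²/n_h, with W_h = N_h/N and N = 9400:
  stratum 1: (3800/9400)²·(1 − 452/3800)·11.3²/452 = 0.0406754
  stratum 2: (2200/9400)²·(1 − 127/2200)·14.9²/127 = 0.0902267
  stratum 3: (1500/9400)²·(1 − 265/1500)·14.2²/265 = 0.0159527
  stratum 4: (1900/9400)²·(1 − 309/1900)·9.5²/309 = 0.0099921
V_st = 0.156847
V_srs = (1 − 1153/9400)·163.2/1153 = 0.124182
Relative efficiency = V_srs / V_st = 0.124182/0.156847 = 0.7917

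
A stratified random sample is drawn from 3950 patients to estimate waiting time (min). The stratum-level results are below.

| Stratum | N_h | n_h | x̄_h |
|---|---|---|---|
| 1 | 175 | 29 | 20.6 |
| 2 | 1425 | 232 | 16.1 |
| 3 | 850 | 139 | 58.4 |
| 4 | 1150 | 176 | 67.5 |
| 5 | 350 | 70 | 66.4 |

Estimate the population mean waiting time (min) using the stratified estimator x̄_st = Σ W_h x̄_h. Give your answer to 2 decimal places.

N = Σ N_h = 3950. Stratum weights W_h = N_h/N.
x̄_st = (175·20.6 + 1425·16.1 + 850·58.4 + 1150·67.5 + 350·66.4) / 3950 = 44.8234

x̄_st ≈ 44.82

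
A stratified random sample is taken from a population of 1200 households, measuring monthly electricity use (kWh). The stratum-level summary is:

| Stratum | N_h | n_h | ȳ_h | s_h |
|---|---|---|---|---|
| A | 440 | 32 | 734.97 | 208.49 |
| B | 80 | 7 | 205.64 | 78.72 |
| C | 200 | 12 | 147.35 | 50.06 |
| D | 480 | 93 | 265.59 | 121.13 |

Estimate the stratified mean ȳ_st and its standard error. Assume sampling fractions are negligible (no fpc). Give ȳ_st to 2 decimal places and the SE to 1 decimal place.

ȳ_st = Σ W_h ȳ_h = (440·734.97 + 80·205.64 + 200·147.35 + 480·265.59)/1200 = 413.99267
V̂(ȳ_st) = Σ W_h² s_h²/n_h, with W_h = N_h/N and N = 1200:
  stratum A: (440/1200)²·208.49²/32 = 182.626
  stratum B: (80/1200)²·78.72²/7 = 3.9345
  stratum C: (200/1200)²·50.06²/12 = 5.80093
  stratum D: (480/1200)²·121.13²/93 = 25.243
V̂(ȳ_st) = 217.605
SE(ȳ_st) = √217.605 = 14.7514

ȳ_st ≈ 413.99, SE ≈ 14.8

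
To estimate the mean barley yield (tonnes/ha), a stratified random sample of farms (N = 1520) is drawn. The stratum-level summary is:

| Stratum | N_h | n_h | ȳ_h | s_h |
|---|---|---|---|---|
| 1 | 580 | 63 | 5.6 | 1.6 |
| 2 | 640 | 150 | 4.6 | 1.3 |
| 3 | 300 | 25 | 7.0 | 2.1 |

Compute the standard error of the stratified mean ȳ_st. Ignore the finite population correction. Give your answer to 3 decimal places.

SE(ȳ_st) ≈ 0.122

V̂(ȳ_st) = Σ W_h² s_h²/n_h, with W_h = N_h/N and N = 1520:
  stratum 1: (580/1520)²·1.6²/63 = 0.00591655
  stratum 2: (640/1520)²·1.3²/150 = 0.00199741
  stratum 3: (300/1520)²·2.1²/25 = 0.00687154
V̂(ȳ_st) = 0.0147855
SE(ȳ_st) = √0.0147855 = 0.121596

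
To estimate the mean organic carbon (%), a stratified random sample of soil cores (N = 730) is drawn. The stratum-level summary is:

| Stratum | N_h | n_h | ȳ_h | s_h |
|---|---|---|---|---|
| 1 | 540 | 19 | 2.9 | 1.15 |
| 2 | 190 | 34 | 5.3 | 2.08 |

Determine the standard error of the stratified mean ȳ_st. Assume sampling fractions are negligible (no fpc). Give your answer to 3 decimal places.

SE(ȳ_st) ≈ 0.216

V̂(ȳ_st) = Σ W_h² s_h²/n_h, with W_h = N_h/N and N = 730:
  stratum 1: (540/730)²·1.15²/19 = 0.0380876
  stratum 2: (190/730)²·2.08²/34 = 0.00862004
V̂(ȳ_st) = 0.0467077
SE(ȳ_st) = √0.0467077 = 0.21612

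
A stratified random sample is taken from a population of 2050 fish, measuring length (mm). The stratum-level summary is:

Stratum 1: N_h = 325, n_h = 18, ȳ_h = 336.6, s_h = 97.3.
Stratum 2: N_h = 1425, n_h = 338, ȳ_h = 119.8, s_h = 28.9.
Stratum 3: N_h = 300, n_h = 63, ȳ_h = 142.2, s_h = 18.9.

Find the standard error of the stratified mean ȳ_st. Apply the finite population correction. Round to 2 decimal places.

SE(ȳ_st) ≈ 3.67

V̂(ȳ_st) = Σ W_h² (1 − n_h/N_h) s_h²/n_h, with W_h = N_h/N and N = 2050:
  stratum 1: (325/2050)²·(1 − 18/325)·97.3²/18 = 12.4873
  stratum 2: (1425/2050)²·(1 − 338/1425)·28.9²/338 = 0.910785
  stratum 3: (300/2050)²·(1 − 63/300)·18.9²/63 = 0.0959279
V̂(ȳ_st) = 13.494
SE(ȳ_st) = √13.494 = 3.67341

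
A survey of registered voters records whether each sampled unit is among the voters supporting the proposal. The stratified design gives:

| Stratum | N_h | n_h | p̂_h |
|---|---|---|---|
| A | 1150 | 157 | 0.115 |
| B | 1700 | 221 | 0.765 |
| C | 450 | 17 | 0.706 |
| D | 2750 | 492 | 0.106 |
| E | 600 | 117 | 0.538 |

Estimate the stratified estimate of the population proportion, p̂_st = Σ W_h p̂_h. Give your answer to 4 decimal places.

N = 6650; stratum weights W_h = N_h/N.
p̂_st = Σ W_h p̂_h = (1150·0.115 + 1700·0.765 + 450·0.706 + 2750·0.106 + 600·0.538)/6650 = 0.35560

p̂_st ≈ 0.3556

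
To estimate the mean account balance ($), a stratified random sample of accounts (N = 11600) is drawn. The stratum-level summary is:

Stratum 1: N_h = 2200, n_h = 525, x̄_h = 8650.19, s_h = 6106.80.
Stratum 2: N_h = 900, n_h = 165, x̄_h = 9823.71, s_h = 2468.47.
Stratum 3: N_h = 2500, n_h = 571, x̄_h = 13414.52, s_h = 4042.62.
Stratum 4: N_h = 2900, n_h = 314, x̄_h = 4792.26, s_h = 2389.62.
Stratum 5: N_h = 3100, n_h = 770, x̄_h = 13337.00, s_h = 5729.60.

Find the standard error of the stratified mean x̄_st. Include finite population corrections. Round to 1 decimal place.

SE(x̄_st) ≈ 80.3

V̂(x̄_st) = Σ W_h² (1 − n_h/N_h) s_h²/n_h, with W_h = N_h/N and N = 11600:
  stratum 1: (2200/11600)²·(1 − 525/2200)·6106.80²/525 = 1945.31
  stratum 2: (900/11600)²·(1 − 165/900)·2468.47²/165 = 181.546
  stratum 3: (2500/11600)²·(1 − 571/2500)·4042.62²/571 = 1025.76
  stratum 4: (2900/11600)²·(1 − 314/2900)·2389.62²/314 = 1013.53
  stratum 5: (3100/11600)²·(1 − 770/3100)·5729.60²/770 = 2288.55
V̂(x̄_st) = 6454.7
SE(x̄_st) = √6454.7 = 80.3411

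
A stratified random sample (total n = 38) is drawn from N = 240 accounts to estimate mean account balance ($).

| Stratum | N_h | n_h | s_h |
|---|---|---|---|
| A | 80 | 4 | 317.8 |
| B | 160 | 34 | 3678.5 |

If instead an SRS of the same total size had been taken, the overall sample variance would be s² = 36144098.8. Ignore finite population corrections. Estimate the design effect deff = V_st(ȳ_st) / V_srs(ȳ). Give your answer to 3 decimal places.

deff ≈ 0.189

V̂(ȳ_st) = Σ W_h² s_h²/n_h, with W_h = N_h/N and N = 240:
  stratum A: (80/240)²·317.8²/4 = 2805.47
  stratum B: (160/240)²·3678.5²/34 = 176881
V_st = 179686
V_srs = s²/n = 36144098.8/38 = 951160
deff = V_st / V_srs = 179686/951160 = 0.1889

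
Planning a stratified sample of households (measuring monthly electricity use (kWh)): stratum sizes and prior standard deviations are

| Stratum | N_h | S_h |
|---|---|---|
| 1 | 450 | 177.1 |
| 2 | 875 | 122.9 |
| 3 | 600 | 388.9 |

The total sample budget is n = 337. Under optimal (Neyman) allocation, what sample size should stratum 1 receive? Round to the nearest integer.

Neyman allocation: n_h = n · N_h S_h / Σ N_i S_i, with n = 337.
  stratum 1: N_h·S_h = 450·177.1 = 79695.00
  stratum 2: N_h·S_h = 875·122.9 = 107537.50
  stratum 3: N_h·S_h = 600·388.9 = 233340.00
Σ N_h S_h = 420572.50
n for stratum 1 = 337·79695.00/420572.50 = 63.859 → 64

64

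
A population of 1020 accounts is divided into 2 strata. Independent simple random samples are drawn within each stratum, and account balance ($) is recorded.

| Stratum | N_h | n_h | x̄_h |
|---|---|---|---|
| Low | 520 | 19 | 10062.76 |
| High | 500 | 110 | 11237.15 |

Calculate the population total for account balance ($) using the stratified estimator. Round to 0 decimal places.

τ̂_st = Σ N_h x̄_h = 520·10062.76 + 500·11237.15 = 10851210

τ̂_st ≈ 10851210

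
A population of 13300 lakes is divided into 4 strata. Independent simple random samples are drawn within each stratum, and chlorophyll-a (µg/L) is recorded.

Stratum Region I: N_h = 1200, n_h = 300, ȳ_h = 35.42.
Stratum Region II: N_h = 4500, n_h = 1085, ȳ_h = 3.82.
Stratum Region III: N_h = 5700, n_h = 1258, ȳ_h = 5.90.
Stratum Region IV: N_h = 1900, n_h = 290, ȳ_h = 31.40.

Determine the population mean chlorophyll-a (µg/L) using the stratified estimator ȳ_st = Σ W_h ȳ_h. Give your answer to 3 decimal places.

ȳ_st ≈ 11.503

N = Σ N_h = 13300. Stratum weights W_h = N_h/N.
ȳ_st = (1200·35.42 + 4500·3.82 + 5700·5.90 + 1900·31.40) / 13300 = 11.50256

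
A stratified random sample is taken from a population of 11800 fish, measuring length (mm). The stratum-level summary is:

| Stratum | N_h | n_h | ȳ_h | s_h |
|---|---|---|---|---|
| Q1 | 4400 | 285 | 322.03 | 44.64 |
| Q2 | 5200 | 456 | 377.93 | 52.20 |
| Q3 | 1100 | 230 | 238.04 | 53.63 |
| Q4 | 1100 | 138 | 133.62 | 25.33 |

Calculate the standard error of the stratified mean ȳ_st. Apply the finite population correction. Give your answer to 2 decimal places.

SE(ȳ_st) ≈ 1.45

V̂(ȳ_st) = Σ W_h² (1 − n_h/N_h) s_h²/n_h, with W_h = N_h/N and N = 11800:
  stratum Q1: (4400/11800)²·(1 − 285/4400)·44.64²/285 = 0.909205
  stratum Q2: (5200/11800)²·(1 − 456/5200)·52.20²/456 = 1.05867
  stratum Q3: (1100/11800)²·(1 − 230/1100)·53.63²/230 = 0.085948
  stratum Q4: (1100/11800)²·(1 − 138/1100)·25.33²/138 = 0.0353342
V̂(ȳ_st) = 2.08916
SE(ȳ_st) = √2.08916 = 1.44539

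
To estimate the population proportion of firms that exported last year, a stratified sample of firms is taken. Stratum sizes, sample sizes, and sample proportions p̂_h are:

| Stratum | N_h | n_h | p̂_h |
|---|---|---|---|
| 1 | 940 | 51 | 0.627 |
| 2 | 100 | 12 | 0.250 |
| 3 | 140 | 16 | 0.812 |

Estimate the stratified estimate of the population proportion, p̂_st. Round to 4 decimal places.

N = 1180; stratum weights W_h = N_h/N.
p̂_st = Σ W_h p̂_h = (940·0.627 + 100·0.250 + 140·0.812)/1180 = 0.61700

p̂_st ≈ 0.6170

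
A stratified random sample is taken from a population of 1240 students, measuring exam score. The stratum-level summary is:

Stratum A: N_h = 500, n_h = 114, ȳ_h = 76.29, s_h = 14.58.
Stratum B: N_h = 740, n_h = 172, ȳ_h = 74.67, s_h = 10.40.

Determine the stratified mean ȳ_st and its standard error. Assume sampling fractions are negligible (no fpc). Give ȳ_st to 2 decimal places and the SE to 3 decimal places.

ȳ_st = Σ W_h ȳ_h = (500·76.29 + 740·74.67)/1240 = 75.32323
V̂(ȳ_st) = Σ W_h² s_h²/n_h, with W_h = N_h/N and N = 1240:
  stratum A: (500/1240)²·14.58²/114 = 0.303184
  stratum B: (740/1240)²·10.40²/172 = 0.223954
V̂(ȳ_st) = 0.527138
SE(ȳ_st) = √0.527138 = 0.726043

ȳ_st ≈ 75.32, SE ≈ 0.726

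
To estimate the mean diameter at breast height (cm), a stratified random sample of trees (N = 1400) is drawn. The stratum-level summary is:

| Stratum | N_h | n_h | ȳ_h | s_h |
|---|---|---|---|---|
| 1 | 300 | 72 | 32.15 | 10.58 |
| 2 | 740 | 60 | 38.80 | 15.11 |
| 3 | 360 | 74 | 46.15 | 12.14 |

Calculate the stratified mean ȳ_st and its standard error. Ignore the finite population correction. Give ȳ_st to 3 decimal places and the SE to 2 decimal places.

ȳ_st ≈ 39.265, SE ≈ 1.13

ȳ_st = Σ W_h ȳ_h = (300·32.15 + 740·38.80 + 360·46.15)/1400 = 39.26500
V̂(ȳ_st) = Σ W_h² s_h²/n_h, with W_h = N_h/N and N = 1400:
  stratum 1: (300/1400)²·10.58²/72 = 0.071388
  stratum 2: (740/1400)²·15.11²/60 = 1.06313
  stratum 3: (360/1400)²·12.14²/74 = 0.131691
V̂(ȳ_st) = 1.26621
SE(ȳ_st) = √1.26621 = 1.12526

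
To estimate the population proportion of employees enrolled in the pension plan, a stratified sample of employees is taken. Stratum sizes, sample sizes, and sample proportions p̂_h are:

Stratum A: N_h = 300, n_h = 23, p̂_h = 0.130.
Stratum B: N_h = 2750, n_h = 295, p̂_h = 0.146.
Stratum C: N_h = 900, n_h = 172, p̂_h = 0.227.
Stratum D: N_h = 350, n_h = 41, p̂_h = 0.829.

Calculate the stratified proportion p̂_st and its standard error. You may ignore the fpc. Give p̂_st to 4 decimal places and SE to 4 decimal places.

N = 4300; stratum weights W_h = N_h/N.
p̂_st = Σ W_h p̂_h = (300·0.130 + 2750·0.146 + 900·0.227 + 350·0.829)/4300 = 0.21743
V̂(p̂_st) = Σ W_h² p̂_h(1−p̂_h)/(n_h−1):
  stratum A: (300/4300)²·0.130·0.870/22 = 2.50234e-05
  stratum B: (2750/4300)²·0.146·0.854/294 = 0.000173457
  stratum C: (900/4300)²·0.227·0.773/171 = 4.49529e-05
  stratum D: (350/4300)²·0.829·0.171/40 = 2.34796e-05
V̂(p̂_st) = 0.000266913; SE = √V̂ = 0.0163375

p̂_st ≈ 0.2174, SE ≈ 0.0163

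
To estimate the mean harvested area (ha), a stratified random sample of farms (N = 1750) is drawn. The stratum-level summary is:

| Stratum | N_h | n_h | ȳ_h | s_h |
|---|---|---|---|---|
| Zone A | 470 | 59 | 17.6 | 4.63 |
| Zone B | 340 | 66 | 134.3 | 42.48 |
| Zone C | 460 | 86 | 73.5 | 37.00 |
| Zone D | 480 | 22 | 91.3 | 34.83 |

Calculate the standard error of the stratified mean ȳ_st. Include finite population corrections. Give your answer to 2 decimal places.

SE(ȳ_st) ≈ 2.39

V̂(ȳ_st) = Σ W_h² (1 − n_h/N_h) s_h²/n_h, with W_h = N_h/N and N = 1750:
  stratum Zone A: (470/1750)²·(1 − 59/470)·4.63²/59 = 0.0229178
  stratum Zone B: (340/1750)²·(1 − 66/340)·42.48²/66 = 0.831723
  stratum Zone C: (460/1750)²·(1 − 86/460)·37.00²/86 = 0.894249
  stratum Zone D: (480/1750)²·(1 − 22/480)·34.83²/22 = 3.95836
V̂(ȳ_st) = 5.70725
SE(ȳ_st) = √5.70725 = 2.38898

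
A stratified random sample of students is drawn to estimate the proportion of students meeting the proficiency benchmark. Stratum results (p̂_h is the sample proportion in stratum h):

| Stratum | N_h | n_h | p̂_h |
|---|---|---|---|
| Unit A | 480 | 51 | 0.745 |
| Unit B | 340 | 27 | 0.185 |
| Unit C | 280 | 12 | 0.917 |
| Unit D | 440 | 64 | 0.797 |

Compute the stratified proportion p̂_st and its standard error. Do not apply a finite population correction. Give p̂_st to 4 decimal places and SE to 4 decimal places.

p̂_st ≈ 0.6675, SE ≈ 0.0330

N = 1540; stratum weights W_h = N_h/N.
p̂_st = Σ W_h p̂_h = (480·0.745 + 340·0.185 + 280·0.917 + 440·0.797)/1540 = 0.66749
V̂(p̂_st) = Σ W_h² p̂_h(1−p̂_h)/(n_h−1):
  stratum Unit A: (480/1540)²·0.745·0.255/50 = 0.00036912
  stratum Unit B: (340/1540)²·0.185·0.815/26 = 0.000282665
  stratum Unit C: (280/1540)²·0.917·0.083/11 = 0.000228733
  stratum Unit D: (440/1540)²·0.797·0.203/63 = 0.000209642
V̂(p̂_st) = 0.00109016; SE = √V̂ = 0.0330176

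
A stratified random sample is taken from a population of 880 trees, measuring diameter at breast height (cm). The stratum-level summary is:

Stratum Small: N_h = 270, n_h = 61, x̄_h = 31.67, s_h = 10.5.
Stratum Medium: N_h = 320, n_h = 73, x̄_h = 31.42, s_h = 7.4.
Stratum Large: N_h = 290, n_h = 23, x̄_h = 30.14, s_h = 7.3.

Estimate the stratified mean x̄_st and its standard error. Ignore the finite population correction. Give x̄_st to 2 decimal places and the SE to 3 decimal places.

x̄_st ≈ 31.07, SE ≈ 0.722

x̄_st = Σ W_h x̄_h = (270·31.67 + 320·31.42 + 290·30.14)/880 = 31.07489
V̂(x̄_st) = Σ W_h² s_h²/n_h, with W_h = N_h/N and N = 880:
  stratum Small: (270/880)²·10.5²/61 = 0.170142
  stratum Medium: (320/880)²·7.4²/73 = 0.0991917
  stratum Large: (290/880)²·7.3²/23 = 0.251622
V̂(x̄_st) = 0.520955
SE(x̄_st) = √0.520955 = 0.721772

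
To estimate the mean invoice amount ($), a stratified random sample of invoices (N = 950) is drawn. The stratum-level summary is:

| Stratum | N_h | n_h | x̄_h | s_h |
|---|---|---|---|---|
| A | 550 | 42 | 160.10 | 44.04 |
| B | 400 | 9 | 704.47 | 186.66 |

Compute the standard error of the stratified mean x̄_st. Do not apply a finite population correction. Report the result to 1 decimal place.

V̂(x̄_st) = Σ W_h² s_h²/n_h, with W_h = N_h/N and N = 950:
  stratum A: (550/950)²·44.04²/42 = 15.4783
  stratum B: (400/950)²·186.66²/9 = 686.33
V̂(x̄_st) = 701.808
SE(x̄_st) = √701.808 = 26.4917

SE(x̄_st) ≈ 26.5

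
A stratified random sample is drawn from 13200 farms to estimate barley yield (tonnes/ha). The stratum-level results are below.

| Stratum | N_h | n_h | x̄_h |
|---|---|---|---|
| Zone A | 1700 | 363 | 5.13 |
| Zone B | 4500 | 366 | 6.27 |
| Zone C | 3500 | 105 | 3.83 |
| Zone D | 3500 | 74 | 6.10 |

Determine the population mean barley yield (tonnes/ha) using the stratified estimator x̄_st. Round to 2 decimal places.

x̄_st ≈ 5.43

N = Σ N_h = 13200. Stratum weights W_h = N_h/N.
x̄_st = (1700·5.13 + 4500·6.27 + 3500·3.83 + 3500·6.10) / 13200 = 5.4311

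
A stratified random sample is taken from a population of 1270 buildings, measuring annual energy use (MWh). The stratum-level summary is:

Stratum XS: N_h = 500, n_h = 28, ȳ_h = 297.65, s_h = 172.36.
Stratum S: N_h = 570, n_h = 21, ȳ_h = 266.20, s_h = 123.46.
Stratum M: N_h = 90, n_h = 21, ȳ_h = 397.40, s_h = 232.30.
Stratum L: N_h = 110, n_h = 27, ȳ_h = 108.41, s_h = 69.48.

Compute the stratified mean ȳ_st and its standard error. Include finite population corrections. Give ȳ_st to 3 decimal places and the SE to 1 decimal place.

ȳ_st = Σ W_h ȳ_h = (500·297.65 + 570·266.20 + 90·397.40 + 110·108.41)/1270 = 274.21268
V̂(ȳ_st) = Σ W_h² (1 − n_h/N_h) s_h²/n_h, with W_h = N_h/N and N = 1270:
  stratum XS: (500/1270)²·(1 − 28/500)·172.36²/28 = 155.246
  stratum S: (570/1270)²·(1 − 21/570)·123.46²/21 = 140.823
  stratum M: (90/1270)²·(1 − 21/90)·232.30²/21 = 9.8938
  stratum L: (110/1270)²·(1 − 27/110)·69.48²/27 = 1.01209
V̂(ȳ_st) = 306.974
SE(ȳ_st) = √306.974 = 17.5207

ȳ_st ≈ 274.213, SE ≈ 17.5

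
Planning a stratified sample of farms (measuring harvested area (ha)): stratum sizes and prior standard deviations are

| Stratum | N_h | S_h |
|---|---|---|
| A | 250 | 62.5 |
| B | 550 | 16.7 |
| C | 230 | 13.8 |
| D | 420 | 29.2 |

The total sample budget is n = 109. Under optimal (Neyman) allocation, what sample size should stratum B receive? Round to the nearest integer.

25

Neyman allocation: n_h = n · N_h S_h / Σ N_i S_i, with n = 109.
  stratum A: N_h·S_h = 250·62.5 = 15625.00
  stratum B: N_h·S_h = 550·16.7 = 9185.00
  stratum C: N_h·S_h = 230·13.8 = 3174.00
  stratum D: N_h·S_h = 420·29.2 = 12264.00
Σ N_h S_h = 40248.00
n for stratum B = 109·9185.00/40248.00 = 24.875 → 25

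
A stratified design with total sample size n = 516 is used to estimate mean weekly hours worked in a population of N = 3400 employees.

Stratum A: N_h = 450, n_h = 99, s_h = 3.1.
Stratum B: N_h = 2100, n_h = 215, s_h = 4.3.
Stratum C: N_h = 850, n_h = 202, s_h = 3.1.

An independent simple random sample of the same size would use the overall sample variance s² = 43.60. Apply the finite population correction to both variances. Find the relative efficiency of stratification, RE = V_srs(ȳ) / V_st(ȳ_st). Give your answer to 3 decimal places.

V̂(ȳ_st) = Σ W_h² (1 − n_h/N_h) s_h²/n_h, with W_h = N_h/N and N = 3400:
  stratum A: (450/3400)²·(1 − 99/450)·3.1²/99 = 0.00132633
  stratum B: (2100/3400)²·(1 − 215/2100)·4.3²/215 = 0.029449
  stratum C: (850/3400)²·(1 − 202/850)·3.1²/202 = 0.00226677
V_st = 0.0330421
V_srs = (1 − 516/3400)·43.60/516 = 0.0716726
Relative efficiency = V_srs / V_st = 0.0716726/0.0330421 = 2.1691

RE ≈ 2.169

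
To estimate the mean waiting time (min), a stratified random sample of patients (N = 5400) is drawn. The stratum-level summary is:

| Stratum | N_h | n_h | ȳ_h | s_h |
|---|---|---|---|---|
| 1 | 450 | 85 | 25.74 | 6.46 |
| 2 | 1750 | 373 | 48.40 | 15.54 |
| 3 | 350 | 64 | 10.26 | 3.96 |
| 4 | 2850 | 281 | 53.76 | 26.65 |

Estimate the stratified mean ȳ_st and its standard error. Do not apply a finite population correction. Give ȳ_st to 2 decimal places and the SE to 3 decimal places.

ȳ_st = Σ W_h ȳ_h = (450·25.74 + 1750·48.40 + 350·10.26 + 2850·53.76)/5400 = 46.86852
V̂(ȳ_st) = Σ W_h² s_h²/n_h, with W_h = N_h/N and N = 5400:
  stratum 1: (450/5400)²·6.46²/85 = 0.00340944
  stratum 2: (1750/5400)²·15.54²/373 = 0.0679958
  stratum 3: (350/5400)²·3.96²/64 = 0.00102934
  stratum 4: (2850/5400)²·26.65²/281 = 0.704029
V̂(ȳ_st) = 0.776463
SE(ȳ_st) = √0.776463 = 0.881171

ȳ_st ≈ 46.87, SE ≈ 0.881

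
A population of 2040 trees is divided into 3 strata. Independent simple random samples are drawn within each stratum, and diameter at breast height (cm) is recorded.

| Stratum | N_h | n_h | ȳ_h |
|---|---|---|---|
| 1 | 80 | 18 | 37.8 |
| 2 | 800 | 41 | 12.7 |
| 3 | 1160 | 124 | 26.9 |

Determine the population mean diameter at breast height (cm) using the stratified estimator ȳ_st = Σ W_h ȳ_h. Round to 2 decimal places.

N = Σ N_h = 2040. Stratum weights W_h = N_h/N.
ȳ_st = (80·37.8 + 800·12.7 + 1160·26.9) / 2040 = 21.7588

ȳ_st ≈ 21.76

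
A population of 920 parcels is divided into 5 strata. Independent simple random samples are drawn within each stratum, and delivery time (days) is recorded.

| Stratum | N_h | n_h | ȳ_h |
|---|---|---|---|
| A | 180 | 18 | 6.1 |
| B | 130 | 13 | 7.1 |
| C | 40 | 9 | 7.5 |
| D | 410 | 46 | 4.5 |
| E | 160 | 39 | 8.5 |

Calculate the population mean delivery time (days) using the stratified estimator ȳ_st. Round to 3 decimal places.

N = Σ N_h = 920. Stratum weights W_h = N_h/N.
ȳ_st = (180·6.1 + 130·7.1 + 40·7.5 + 410·4.5 + 160·8.5) / 920 = 6.00652

ȳ_st ≈ 6.007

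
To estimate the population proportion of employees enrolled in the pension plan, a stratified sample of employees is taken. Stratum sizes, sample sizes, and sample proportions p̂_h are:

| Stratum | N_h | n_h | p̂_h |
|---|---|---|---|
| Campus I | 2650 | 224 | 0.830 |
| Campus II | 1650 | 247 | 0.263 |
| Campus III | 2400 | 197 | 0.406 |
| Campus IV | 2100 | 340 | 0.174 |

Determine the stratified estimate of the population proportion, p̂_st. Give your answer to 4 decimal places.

p̂_st ≈ 0.4515

N = 8800; stratum weights W_h = N_h/N.
p̂_st = Σ W_h p̂_h = (2650·0.830 + 1650·0.263 + 2400·0.406 + 2100·0.174)/8800 = 0.45151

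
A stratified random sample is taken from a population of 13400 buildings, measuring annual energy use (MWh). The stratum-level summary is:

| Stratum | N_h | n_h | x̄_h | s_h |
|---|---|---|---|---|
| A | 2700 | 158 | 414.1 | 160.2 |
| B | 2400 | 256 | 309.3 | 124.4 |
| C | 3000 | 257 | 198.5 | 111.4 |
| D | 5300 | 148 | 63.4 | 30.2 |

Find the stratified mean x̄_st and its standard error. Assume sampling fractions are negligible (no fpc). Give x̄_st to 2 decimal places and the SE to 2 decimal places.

x̄_st ≈ 208.35, SE ≈ 3.45

x̄_st = Σ W_h x̄_h = (2700·414.1 + 2400·309.3 + 3000·198.5 + 5300·63.4)/13400 = 208.35149
V̂(x̄_st) = Σ W_h² s_h²/n_h, with W_h = N_h/N and N = 13400:
  stratum A: (2700/13400)²·160.2²/158 = 6.59456
  stratum B: (2400/13400)²·124.4²/256 = 1.93916
  stratum C: (3000/13400)²·111.4²/257 = 2.42031
  stratum D: (5300/13400)²·30.2²/148 = 0.964038
V̂(x̄_st) = 11.9181
SE(x̄_st) = √11.9181 = 3.45226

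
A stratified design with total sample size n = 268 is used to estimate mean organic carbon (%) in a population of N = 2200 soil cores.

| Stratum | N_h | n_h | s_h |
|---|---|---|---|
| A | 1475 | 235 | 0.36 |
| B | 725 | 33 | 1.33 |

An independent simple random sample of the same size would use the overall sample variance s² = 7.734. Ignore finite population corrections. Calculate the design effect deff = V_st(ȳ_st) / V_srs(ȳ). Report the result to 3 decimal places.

deff ≈ 0.210

V̂(ȳ_st) = Σ W_h² s_h²/n_h, with W_h = N_h/N and N = 2200:
  stratum A: (1475/2200)²·0.36²/235 = 0.0002479
  stratum B: (725/2200)²·1.33²/33 = 0.0058213
V_st = 0.0060692
V_srs = s²/n = 7.734/268 = 0.0288582
deff = V_st / V_srs = 0.0060692/0.0288582 = 0.2103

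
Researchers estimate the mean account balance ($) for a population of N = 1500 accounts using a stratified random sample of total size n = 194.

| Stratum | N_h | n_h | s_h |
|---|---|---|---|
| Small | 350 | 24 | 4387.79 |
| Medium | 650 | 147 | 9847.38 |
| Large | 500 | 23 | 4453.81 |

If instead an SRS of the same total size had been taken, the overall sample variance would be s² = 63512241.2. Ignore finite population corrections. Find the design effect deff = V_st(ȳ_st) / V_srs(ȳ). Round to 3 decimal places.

V̂(ȳ_st) = Σ W_h² s_h²/n_h, with W_h = N_h/N and N = 1500:
  stratum Small: (350/1500)²·4387.79²/24 = 43675.1
  stratum Medium: (650/1500)²·9847.38²/147 = 123871
  stratum Large: (500/1500)²·4453.81²/23 = 95828.1
V_st = 263374
V_srs = s²/n = 63512241.2/194 = 327383
deff = V_st / V_srs = 263374/327383 = 0.8045

deff ≈ 0.804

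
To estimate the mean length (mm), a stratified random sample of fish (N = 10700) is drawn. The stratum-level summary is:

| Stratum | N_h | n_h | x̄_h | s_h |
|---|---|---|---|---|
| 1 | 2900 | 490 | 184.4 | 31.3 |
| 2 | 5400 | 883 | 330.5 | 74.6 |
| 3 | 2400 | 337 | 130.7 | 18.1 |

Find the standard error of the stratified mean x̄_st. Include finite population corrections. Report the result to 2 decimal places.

SE(x̄_st) ≈ 1.23

V̂(x̄_st) = Σ W_h² (1 − n_h/N_h) s_h²/n_h, with W_h = N_h/N and N = 10700:
  stratum 1: (2900/10700)²·(1 − 490/2900)·31.3²/490 = 0.122051
  stratum 2: (5400/10700)²·(1 − 883/5400)·74.6²/883 = 1.34274
  stratum 3: (2400/10700)²·(1 − 337/2400)·18.1²/337 = 0.0420407
V̂(x̄_st) = 1.50684
SE(x̄_st) = √1.50684 = 1.22753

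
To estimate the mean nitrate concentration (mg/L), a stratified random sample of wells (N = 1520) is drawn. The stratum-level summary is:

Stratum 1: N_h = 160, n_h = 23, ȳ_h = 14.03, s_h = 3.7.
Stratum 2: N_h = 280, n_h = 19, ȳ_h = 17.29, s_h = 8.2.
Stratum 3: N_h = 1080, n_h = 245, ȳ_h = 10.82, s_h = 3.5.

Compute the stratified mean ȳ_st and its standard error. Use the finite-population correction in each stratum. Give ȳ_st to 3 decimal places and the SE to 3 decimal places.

ȳ_st ≈ 12.350, SE ≈ 0.370

ȳ_st = Σ W_h ȳ_h = (160·14.03 + 280·17.29 + 1080·10.82)/1520 = 12.34974
V̂(ȳ_st) = Σ W_h² (1 − n_h/N_h) s_h²/n_h, with W_h = N_h/N and N = 1520:
  stratum 1: (160/1520)²·(1 − 23/160)·3.7²/23 = 0.00564715
  stratum 2: (280/1520)²·(1 − 19/280)·8.2²/19 = 0.11194
  stratum 3: (1080/1520)²·(1 − 245/1080)·3.5²/245 = 0.0195161
V̂(ȳ_st) = 0.137103
SE(ȳ_st) = √0.137103 = 0.370275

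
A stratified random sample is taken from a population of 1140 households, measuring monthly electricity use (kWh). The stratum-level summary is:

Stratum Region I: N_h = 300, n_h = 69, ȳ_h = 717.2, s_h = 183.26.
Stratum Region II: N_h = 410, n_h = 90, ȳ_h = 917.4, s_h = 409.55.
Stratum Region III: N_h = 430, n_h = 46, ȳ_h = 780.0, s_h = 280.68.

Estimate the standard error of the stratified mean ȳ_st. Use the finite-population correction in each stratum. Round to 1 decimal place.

V̂(ȳ_st) = Σ W_h² (1 − n_h/N_h) s_h²/n_h, with W_h = N_h/N and N = 1140:
  stratum Region I: (300/1140)²·(1 − 69/300)·183.26²/69 = 25.9543
  stratum Region II: (410/1140)²·(1 − 90/410)·409.55²/90 = 188.146
  stratum Region III: (430/1140)²·(1 − 46/430)·280.68²/46 = 217.598
V̂(ȳ_st) = 431.699
SE(ȳ_st) = √431.699 = 20.7774

SE(ȳ_st) ≈ 20.8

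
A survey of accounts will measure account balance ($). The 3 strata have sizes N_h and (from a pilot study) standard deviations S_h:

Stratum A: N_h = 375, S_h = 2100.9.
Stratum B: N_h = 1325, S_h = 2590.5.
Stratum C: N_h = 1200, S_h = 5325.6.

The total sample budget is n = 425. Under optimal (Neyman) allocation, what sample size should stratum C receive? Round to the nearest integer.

256

Neyman allocation: n_h = n · N_h S_h / Σ N_i S_i, with n = 425.
  stratum A: N_h·S_h = 375·2100.9 = 787837.50
  stratum B: N_h·S_h = 1325·2590.5 = 3432412.50
  stratum C: N_h·S_h = 1200·5325.6 = 6390720.00
Σ N_h S_h = 10610970.00
n for stratum C = 425·6390720.00/10610970.00 = 255.967 → 256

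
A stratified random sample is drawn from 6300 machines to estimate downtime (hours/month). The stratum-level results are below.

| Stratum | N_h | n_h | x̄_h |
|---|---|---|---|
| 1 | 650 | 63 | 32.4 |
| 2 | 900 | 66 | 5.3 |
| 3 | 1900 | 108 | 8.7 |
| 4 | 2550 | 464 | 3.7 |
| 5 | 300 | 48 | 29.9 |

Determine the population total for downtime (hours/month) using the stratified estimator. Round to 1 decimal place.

τ̂_st ≈ 60765.0

τ̂_st = Σ N_h x̄_h = 650·32.4 + 900·5.3 + 1900·8.7 + 2550·3.7 + 300·29.9 = 60765.0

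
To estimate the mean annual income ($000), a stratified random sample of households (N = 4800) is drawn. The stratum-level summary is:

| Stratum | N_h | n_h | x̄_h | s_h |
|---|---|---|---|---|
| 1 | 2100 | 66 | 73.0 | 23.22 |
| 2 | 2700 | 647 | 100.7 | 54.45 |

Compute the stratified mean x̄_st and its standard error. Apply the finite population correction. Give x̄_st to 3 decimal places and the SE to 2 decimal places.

x̄_st = Σ W_h x̄_h = (2100·73.0 + 2700·100.7)/4800 = 88.58125
V̂(x̄_st) = Σ W_h² (1 − n_h/N_h) s_h²/n_h, with W_h = N_h/N and N = 4800:
  stratum 1: (2100/4800)²·(1 − 66/2100)·23.22²/66 = 1.5145
  stratum 2: (2700/4800)²·(1 − 647/2700)·54.45²/647 = 1.10246
V̂(x̄_st) = 2.61695
SE(x̄_st) = √2.61695 = 1.6177

x̄_st ≈ 88.581, SE ≈ 1.62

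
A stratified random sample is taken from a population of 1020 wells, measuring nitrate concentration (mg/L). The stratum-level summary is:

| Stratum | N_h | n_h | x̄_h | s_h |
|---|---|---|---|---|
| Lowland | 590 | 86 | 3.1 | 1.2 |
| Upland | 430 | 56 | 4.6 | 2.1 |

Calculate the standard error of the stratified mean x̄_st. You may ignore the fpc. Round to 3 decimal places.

V̂(x̄_st) = Σ W_h² s_h²/n_h, with W_h = N_h/N and N = 1020:
  stratum Lowland: (590/1020)²·1.2²/86 = 0.00560232
  stratum Upland: (430/1020)²·2.1²/56 = 0.0139955
V̂(x̄_st) = 0.0195978
SE(x̄_st) = √0.0195978 = 0.139992

SE(x̄_st) ≈ 0.140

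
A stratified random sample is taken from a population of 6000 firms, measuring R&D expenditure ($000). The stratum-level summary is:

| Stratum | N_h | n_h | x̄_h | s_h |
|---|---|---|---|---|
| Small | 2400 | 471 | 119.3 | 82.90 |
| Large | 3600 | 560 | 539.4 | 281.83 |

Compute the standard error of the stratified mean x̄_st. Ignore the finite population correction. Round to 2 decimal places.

SE(x̄_st) ≈ 7.31

V̂(x̄_st) = Σ W_h² s_h²/n_h, with W_h = N_h/N and N = 6000:
  stratum Small: (2400/6000)²·82.90²/471 = 2.33458
  stratum Large: (3600/6000)²·281.83²/560 = 51.061
V̂(x̄_st) = 53.3955
SE(x̄_st) = √53.3955 = 7.30722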